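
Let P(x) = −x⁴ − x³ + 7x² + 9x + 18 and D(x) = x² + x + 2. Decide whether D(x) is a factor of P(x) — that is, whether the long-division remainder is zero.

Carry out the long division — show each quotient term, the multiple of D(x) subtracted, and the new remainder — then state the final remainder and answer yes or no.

R(x) = 0, so D(x) is a factor of P(x). yes

Step 1: lead(−x⁴ − x³ + 7x² + 9x + 18) ÷ lead(D) = −x⁴ ÷ x² = −x². Subtract (−x²)·D = −x⁴ − x³ − 2x². Remainder: 9x² + 9x + 18.
Step 2: lead(9x² + 9x + 18) ÷ lead(D) = 9x² ÷ x² = 9. Subtract (9)·D = 9x² + 9x + 18. Remainder: 0.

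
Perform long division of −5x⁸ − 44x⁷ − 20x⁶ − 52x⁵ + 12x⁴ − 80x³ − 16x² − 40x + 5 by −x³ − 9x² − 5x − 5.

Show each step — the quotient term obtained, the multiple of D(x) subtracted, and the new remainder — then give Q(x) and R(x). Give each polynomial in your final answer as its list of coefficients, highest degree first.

Q = [5, -1, 4, -4, 9, -1]; R = [0]

Step 1: lead(−5x⁸ − 44x⁷ − 20x⁶ − 52x⁵ + 12x⁴ − 80x³ − 16x² − 40x + 5) ÷ lead(D) = −5x⁸ ÷ −x³ = 5x⁵. Subtract (5x⁵)·D = −5x⁸ − 45x⁷ − 25x⁶ − 25x⁵. Remainder: x⁷ + 5x⁶ − 27x⁵ + 12x⁴ − 80x³ − 16x² − 40x + 5.
Step 2: lead(x⁷ + 5x⁶ − 27x⁵ + 12x⁴ − 80x³ − 16x² − 40x + 5) ÷ lead(D) = x⁷ ÷ −x³ = −x⁴. Subtract (−x⁴)·D = x⁷ + 9x⁶ + 5x⁵ + 5x⁴. Remainder: −4x⁶ − 32x⁵ + 7x⁴ − 80x³ − 16x² − 40x + 5.
Step 3: lead(−4x⁶ − 32x⁵ + 7x⁴ − 80x³ − 16x² − 40x + 5) ÷ lead(D) = −4x⁶ ÷ −x³ = 4x³. Subtract (4x³)·D = −4x⁶ − 36x⁵ − 20x⁴ − 20x³. Remainder: 4x⁵ + 27x⁴ − 60x³ − 16x² − 40x + 5.
Step 4: lead(4x⁵ + 27x⁴ − 60x³ − 16x² − 40x + 5) ÷ lead(D) = 4x⁵ ÷ −x³ = −4x². Subtract (−4x²)·D = 4x⁵ + 36x⁴ + 20x³ + 20x². Remainder: −9x⁴ − 80x³ − 36x² − 40x + 5.
Step 5: lead(−9x⁴ − 80x³ − 36x² − 40x + 5) ÷ lead(D) = −9x⁴ ÷ −x³ = 9x. Subtract (9x)·D = −9x⁴ − 81x³ − 45x² − 45x. Remainder: x³ + 9x² + 5x + 5.
Step 6: lead(x³ + 9x² + 5x + 5) ÷ lead(D) = x³ ÷ −x³ = −1. Subtract (−1)·D = x³ + 9x² + 5x + 5. Remainder: 0.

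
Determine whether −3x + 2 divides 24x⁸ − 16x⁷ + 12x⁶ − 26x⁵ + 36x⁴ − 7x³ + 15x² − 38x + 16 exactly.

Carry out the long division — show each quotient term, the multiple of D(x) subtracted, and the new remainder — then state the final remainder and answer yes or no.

R(x) = 0, so D(x) is a factor of P(x). yes

Step 1: lead(24x⁸ − 16x⁷ + 12x⁶ − 26x⁵ + 36x⁴ − 7x³ + 15x² − 38x + 16) ÷ lead(D) = 24x⁸ ÷ −3x = −8x⁷. Subtract (−8x⁷)·D = 24x⁸ − 16x⁷. Remainder: 12x⁶ − 26x⁵ + 36x⁴ − 7x³ + 15x² − 38x + 16.
Step 2: lead(12x⁶ − 26x⁵ + 36x⁴ − 7x³ + 15x² − 38x + 16) ÷ lead(D) = 12x⁶ ÷ −3x = −4x⁵. Subtract (−4x⁵)·D = 12x⁶ − 8x⁵. Remainder: −18x⁵ + 36x⁴ − 7x³ + 15x² − 38x + 16.
Step 3: lead(−18x⁵ + 36x⁴ − 7x³ + 15x² − 38x + 16) ÷ lead(D) = −18x⁵ ÷ −3x = 6x⁴. Subtract (6x⁴)·D = −18x⁵ + 12x⁴. Remainder: 24x⁴ − 7x³ + 15x² − 38x + 16.
Step 4: lead(24x⁴ − 7x³ + 15x² − 38x + 16) ÷ lead(D) = 24x⁴ ÷ −3x = −8x³. Subtract (−8x³)·D = 24x⁴ − 16x³. Remainder: 9x³ + 15x² − 38x + 16.
Step 5: lead(9x³ + 15x² − 38x + 16) ÷ lead(D) = 9x³ ÷ −3x = −3x². Subtract (−3x²)·D = 9x³ − 6x². Remainder: 21x² − 38x + 16.
Step 6: lead(21x² − 38x + 16) ÷ lead(D) = 21x² ÷ −3x = −7x. Subtract (−7x)·D = 21x² − 14x. Remainder: −24x + 16.
Step 7: lead(−24x + 16) ÷ lead(D) = −24x ÷ −3x = 8. Subtract (8)·D = −24x + 16. Remainder: 0.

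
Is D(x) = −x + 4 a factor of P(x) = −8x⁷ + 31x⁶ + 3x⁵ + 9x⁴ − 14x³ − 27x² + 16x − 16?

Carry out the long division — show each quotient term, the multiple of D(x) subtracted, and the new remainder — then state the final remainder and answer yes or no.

R(x) = 0, so D(x) is a factor of P(x). yes

Step 1: lead(−8x⁷ + 31x⁶ + 3x⁵ + 9x⁴ − 14x³ − 27x² + 16x − 16) ÷ lead(D) = −8x⁷ ÷ −x = 8x⁶. Subtract (8x⁶)·D = −8x⁷ + 32x⁶. Remainder: −x⁶ + 3x⁵ + 9x⁴ − 14x³ − 27x² + 16x − 16.
Step 2: lead(−x⁶ + 3x⁵ + 9x⁴ − 14x³ − 27x² + 16x − 16) ÷ lead(D) = −x⁶ ÷ −x = x⁵. Subtract (x⁵)·D = −x⁶ + 4x⁵. Remainder: −x⁵ + 9x⁴ − 14x³ − 27x² + 16x − 16.
Step 3: lead(−x⁵ + 9x⁴ − 14x³ − 27x² + 16x − 16) ÷ lead(D) = −x⁵ ÷ −x = x⁴. Subtract (x⁴)·D = −x⁵ + 4x⁴. Remainder: 5x⁴ − 14x³ − 27x² + 16x − 16.
Step 4: lead(5x⁴ − 14x³ − 27x² + 16x − 16) ÷ lead(D) = 5x⁴ ÷ −x = −5x³. Subtract (−5x³)·D = 5x⁴ − 20x³. Remainder: 6x³ − 27x² + 16x − 16.
Step 5: lead(6x³ − 27x² + 16x − 16) ÷ lead(D) = 6x³ ÷ −x = −6x². Subtract (−6x²)·D = 6x³ − 24x². Remainder: −3x² + 16x − 16.
Step 6: lead(−3x² + 16x − 16) ÷ lead(D) = −3x² ÷ −x = 3x. Subtract (3x)·D = −3x² + 12x. Remainder: 4x − 16.
Step 7: lead(4x − 16) ÷ lead(D) = 4x ÷ −x = −4. Subtract (−4)·D = 4x − 16. Remainder: 0.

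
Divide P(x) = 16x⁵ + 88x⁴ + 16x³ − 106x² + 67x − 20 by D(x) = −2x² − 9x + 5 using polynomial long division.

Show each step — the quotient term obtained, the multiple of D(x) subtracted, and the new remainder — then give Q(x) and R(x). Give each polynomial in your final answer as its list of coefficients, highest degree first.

Q = [-8, -8, 8, -3]; R = [-5]

Step 1: lead(16x⁵ + 88x⁴ + 16x³ − 106x² + 67x − 20) ÷ lead(D) = 16x⁵ ÷ −2x² = −8x³. Subtract (−8x³)·D = 16x⁵ + 72x⁴ − 40x³. Remainder: 16x⁴ + 56x³ − 106x² + 67x − 20.
Step 2: lead(16x⁴ + 56x³ − 106x² + 67x − 20) ÷ lead(D) = 16x⁴ ÷ −2x² = −8x². Subtract (−8x²)·D = 16x⁴ + 72x³ − 40x². Remainder: −16x³ − 66x² + 67x − 20.
Step 3: lead(−16x³ − 66x² + 67x − 20) ÷ lead(D) = −16x³ ÷ −2x² = 8x. Subtract (8x)·D = −16x³ − 72x² + 40x. Remainder: 6x² + 27x − 20.
Step 4: lead(6x² + 27x − 20) ÷ lead(D) = 6x² ÷ −2x² = −3. Subtract (−3)·D = 6x² + 27x − 15. Remainder: −5.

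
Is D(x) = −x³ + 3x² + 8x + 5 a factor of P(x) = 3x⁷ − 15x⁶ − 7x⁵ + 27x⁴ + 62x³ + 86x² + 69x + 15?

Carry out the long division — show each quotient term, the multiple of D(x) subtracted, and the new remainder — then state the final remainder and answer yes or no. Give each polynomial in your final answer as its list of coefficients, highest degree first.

Step 1: lead(3x⁷ − 15x⁶ − 7x⁵ + 27x⁴ + 62x³ + 86x² + 69x + 15) ÷ lead(D) = 3x⁷ ÷ −x³ = −3x⁴. Subtract (−3x⁴)·D = 3x⁷ − 9x⁶ − 24x⁵ − 15x⁴. Remainder: −6x⁶ + 17x⁵ + 42x⁴ + 62x³ + 86x² + 69x + 15.
Step 2: lead(−6x⁶ + 17x⁵ + 42x⁴ + 62x³ + 86x² + 69x + 15) ÷ lead(D) = −6x⁶ ÷ −x³ = 6x³. Subtract (6x³)·D = −6x⁶ + 18x⁵ + 48x⁴ + 30x³. Remainder: −x⁵ − 6x⁴ + 32x³ + 86x² + 69x + 15.
Step 3: lead(−x⁵ − 6x⁴ + 32x³ + 86x² + 69x + 15) ÷ lead(D) = −x⁵ ÷ −x³ = x². Subtract (x²)·D = −x⁵ + 3x⁴ + 8x³ + 5x². Remainder: −9x⁴ + 24x³ + 81x² + 69x + 15.
Step 4: lead(−9x⁴ + 24x³ + 81x² + 69x + 15) ÷ lead(D) = −9x⁴ ÷ −x³ = 9x. Subtract (9x)·D = −9x⁴ + 27x³ + 72x² + 45x. Remainder: −3x³ + 9x² + 24x + 15.
Step 5: lead(−3x³ + 9x² + 24x + 15) ÷ lead(D) = −3x³ ÷ −x³ = 3. Subtract (3)·D = −3x³ + 9x² + 24x + 15. Remainder: 0.

R = [0], so D(x) is a factor of P(x). yes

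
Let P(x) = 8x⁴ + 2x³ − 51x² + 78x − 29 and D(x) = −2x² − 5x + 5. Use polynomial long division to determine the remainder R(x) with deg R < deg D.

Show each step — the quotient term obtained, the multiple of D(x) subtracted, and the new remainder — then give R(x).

R(x) = −2x + 6

Step 1: lead(8x⁴ + 2x³ − 51x² + 78x − 29) ÷ lead(D) = 8x⁴ ÷ −2x² = −4x². Subtract (−4x²)·D = 8x⁴ + 20x³ − 20x². Remainder: −18x³ − 31x² + 78x − 29.
Step 2: lead(−18x³ − 31x² + 78x − 29) ÷ lead(D) = −18x³ ÷ −2x² = 9x. Subtract (9x)·D = −18x³ − 45x² + 45x. Remainder: 14x² + 33x − 29.
Step 3: lead(14x² + 33x − 29) ÷ lead(D) = 14x² ÷ −2x² = −7. Subtract (−7)·D = 14x² + 35x − 35. Remainder: −2x + 6.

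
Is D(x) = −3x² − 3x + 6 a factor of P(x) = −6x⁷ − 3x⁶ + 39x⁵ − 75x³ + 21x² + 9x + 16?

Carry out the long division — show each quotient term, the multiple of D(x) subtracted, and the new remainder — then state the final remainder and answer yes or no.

R(x) = −3x + 4, so D(x) is not a factor of P(x). no

Step 1: lead(−6x⁷ − 3x⁶ + 39x⁵ − 75x³ + 21x² + 9x + 16) ÷ lead(D) = −6x⁷ ÷ −3x² = 2x⁵. Subtract (2x⁵)·D = −6x⁷ − 6x⁶ + 12x⁵. Remainder: 3x⁶ + 27x⁵ − 75x³ + 21x² + 9x + 16.
Step 2: lead(3x⁶ + 27x⁵ − 75x³ + 21x² + 9x + 16) ÷ lead(D) = 3x⁶ ÷ −3x² = −x⁴. Subtract (−x⁴)·D = 3x⁶ + 3x⁵ − 6x⁴. Remainder: 24x⁵ + 6x⁴ − 75x³ + 21x² + 9x + 16.
Step 3: lead(24x⁵ + 6x⁴ − 75x³ + 21x² + 9x + 16) ÷ lead(D) = 24x⁵ ÷ −3x² = −8x³. Subtract (−8x³)·D = 24x⁵ + 24x⁴ − 48x³. Remainder: −18x⁴ − 27x³ + 21x² + 9x + 16.
Step 4: lead(−18x⁴ − 27x³ + 21x² + 9x + 16) ÷ lead(D) = −18x⁴ ÷ −3x² = 6x². Subtract (6x²)·D = −18x⁴ − 18x³ + 36x². Remainder: −9x³ − 15x² + 9x + 16.
Step 5: lead(−9x³ − 15x² + 9x + 16) ÷ lead(D) = −9x³ ÷ −3x² = 3x. Subtract (3x)·D = −9x³ − 9x² + 18x. Remainder: −6x² − 9x + 16.
Step 6: lead(−6x² − 9x + 16) ÷ lead(D) = −6x² ÷ −3x² = 2. Subtract (2)·D = −6x² − 6x + 12. Remainder: −3x + 4.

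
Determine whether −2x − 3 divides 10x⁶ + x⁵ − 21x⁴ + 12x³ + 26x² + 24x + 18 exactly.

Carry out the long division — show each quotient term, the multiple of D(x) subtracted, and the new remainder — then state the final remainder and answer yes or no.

Step 1: lead(10x⁶ + x⁵ − 21x⁴ + 12x³ + 26x² + 24x + 18) ÷ lead(D) = 10x⁶ ÷ −2x = −5x⁵. Subtract (−5x⁵)·D = 10x⁶ + 15x⁵. Remainder: −14x⁵ − 21x⁴ + 12x³ + 26x² + 24x + 18.
Step 2: lead(−14x⁵ − 21x⁴ + 12x³ + 26x² + 24x + 18) ÷ lead(D) = −14x⁵ ÷ −2x = 7x⁴. Subtract (7x⁴)·D = −14x⁵ − 21x⁴. Remainder: 12x³ + 26x² + 24x + 18.
Step 3: lead(12x³ + 26x² + 24x + 18) ÷ lead(D) = 12x³ ÷ −2x = −6x². Subtract (−6x²)·D = 12x³ + 18x². Remainder: 8x² + 24x + 18.
Step 4: lead(8x² + 24x + 18) ÷ lead(D) = 8x² ÷ −2x = −4x. Subtract (−4x)·D = 8x² + 12x. Remainder: 12x + 18.
Step 5: lead(12x + 18) ÷ lead(D) = 12x ÷ −2x = −6. Subtract (−6)·D = 12x + 18. Remainder: 0.

R(x) = 0, so D(x) is a factor of P(x). yes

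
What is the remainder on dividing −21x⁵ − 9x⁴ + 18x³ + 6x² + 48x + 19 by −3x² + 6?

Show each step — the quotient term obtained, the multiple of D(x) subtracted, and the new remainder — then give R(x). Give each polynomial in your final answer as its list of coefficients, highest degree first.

R = [-5]

Step 1: lead(−21x⁵ − 9x⁴ + 18x³ + 6x² + 48x + 19) ÷ lead(D) = −21x⁵ ÷ −3x² = 7x³. Subtract (7x³)·D = −21x⁵ + 42x³. Remainder: −9x⁴ − 24x³ + 6x² + 48x + 19.
Step 2: lead(−9x⁴ − 24x³ + 6x² + 48x + 19) ÷ lead(D) = −9x⁴ ÷ −3x² = 3x². Subtract (3x²)·D = −9x⁴ + 18x². Remainder: −24x³ − 12x² + 48x + 19.
Step 3: lead(−24x³ − 12x² + 48x + 19) ÷ lead(D) = −24x³ ÷ −3x² = 8x. Subtract (8x)·D = −24x³ + 48x. Remainder: −12x² + 19.
Step 4: lead(−12x² + 19) ÷ lead(D) = −12x² ÷ −3x² = 4. Subtract (4)·D = −12x² + 24. Remainder: −5.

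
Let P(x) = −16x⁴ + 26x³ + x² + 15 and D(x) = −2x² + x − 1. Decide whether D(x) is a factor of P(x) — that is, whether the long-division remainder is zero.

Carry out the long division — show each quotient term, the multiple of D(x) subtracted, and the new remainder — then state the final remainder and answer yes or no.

R(x) = 6, so D(x) is not a factor of P(x). no

Step 1: lead(−16x⁴ + 26x³ + x² + 15) ÷ lead(D) = −16x⁴ ÷ −2x² = 8x². Subtract (8x²)·D = −16x⁴ + 8x³ − 8x². Remainder: 18x³ + 9x² + 15.
Step 2: lead(18x³ + 9x² + 15) ÷ lead(D) = 18x³ ÷ −2x² = −9x. Subtract (−9x)·D = 18x³ − 9x² + 9x. Remainder: 18x² − 9x + 15.
Step 3: lead(18x² − 9x + 15) ÷ lead(D) = 18x² ÷ −2x² = −9. Subtract (−9)·D = 18x² − 9x + 9. Remainder: 6.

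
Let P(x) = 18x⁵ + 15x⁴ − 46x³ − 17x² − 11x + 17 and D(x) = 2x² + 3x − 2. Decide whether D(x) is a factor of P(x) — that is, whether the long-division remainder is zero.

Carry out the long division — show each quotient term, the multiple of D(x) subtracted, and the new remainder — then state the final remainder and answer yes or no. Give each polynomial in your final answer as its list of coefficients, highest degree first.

R = [3], so D(x) is not a factor of P(x). no

Step 1: lead(18x⁵ + 15x⁴ − 46x³ − 17x² − 11x + 17) ÷ lead(D) = 18x⁵ ÷ 2x² = 9x³. Subtract (9x³)·D = 18x⁵ + 27x⁴ − 18x³. Remainder: −12x⁴ − 28x³ − 17x² − 11x + 17.
Step 2: lead(−12x⁴ − 28x³ − 17x² − 11x + 17) ÷ lead(D) = −12x⁴ ÷ 2x² = −6x². Subtract (−6x²)·D = −12x⁴ − 18x³ + 12x². Remainder: −10x³ − 29x² − 11x + 17.
Step 3: lead(−10x³ − 29x² − 11x + 17) ÷ lead(D) = −10x³ ÷ 2x² = −5x. Subtract (−5x)·D = −10x³ − 15x² + 10x. Remainder: −14x² − 21x + 17.
Step 4: lead(−14x² − 21x + 17) ÷ lead(D) = −14x² ÷ 2x² = −7. Subtract (−7)·D = −14x² − 21x + 14. Remainder: 3.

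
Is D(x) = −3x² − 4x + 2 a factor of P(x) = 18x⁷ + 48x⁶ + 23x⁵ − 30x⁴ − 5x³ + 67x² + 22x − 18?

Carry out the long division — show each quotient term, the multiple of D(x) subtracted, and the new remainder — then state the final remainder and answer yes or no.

R(x) = 0, so D(x) is a factor of P(x). yes

Step 1: lead(18x⁷ + 48x⁶ + 23x⁵ − 30x⁴ − 5x³ + 67x² + 22x − 18) ÷ lead(D) = 18x⁷ ÷ −3x² = −6x⁵. Subtract (−6x⁵)·D = 18x⁷ + 24x⁶ − 12x⁵. Remainder: 24x⁶ + 35x⁵ − 30x⁴ − 5x³ + 67x² + 22x − 18.
Step 2: lead(24x⁶ + 35x⁵ − 30x⁴ − 5x³ + 67x² + 22x − 18) ÷ lead(D) = 24x⁶ ÷ −3x² = −8x⁴. Subtract (−8x⁴)·D = 24x⁶ + 32x⁵ − 16x⁴. Remainder: 3x⁵ − 14x⁴ − 5x³ + 67x² + 22x − 18.
Step 3: lead(3x⁵ − 14x⁴ − 5x³ + 67x² + 22x − 18) ÷ lead(D) = 3x⁵ ÷ −3x² = −x³. Subtract (−x³)·D = 3x⁵ + 4x⁴ − 2x³. Remainder: −18x⁴ − 3x³ + 67x² + 22x − 18.
Step 4: lead(−18x⁴ − 3x³ + 67x² + 22x − 18) ÷ lead(D) = −18x⁴ ÷ −3x² = 6x². Subtract (6x²)·D = −18x⁴ − 24x³ + 12x². Remainder: 21x³ + 55x² + 22x − 18.
Step 5: lead(21x³ + 55x² + 22x − 18) ÷ lead(D) = 21x³ ÷ −3x² = −7x. Subtract (−7x)·D = 21x³ + 28x² − 14x. Remainder: 27x² + 36x − 18.
Step 6: lead(27x² + 36x − 18) ÷ lead(D) = 27x² ÷ −3x² = −9. Subtract (−9)·D = 27x² + 36x − 18. Remainder: 0.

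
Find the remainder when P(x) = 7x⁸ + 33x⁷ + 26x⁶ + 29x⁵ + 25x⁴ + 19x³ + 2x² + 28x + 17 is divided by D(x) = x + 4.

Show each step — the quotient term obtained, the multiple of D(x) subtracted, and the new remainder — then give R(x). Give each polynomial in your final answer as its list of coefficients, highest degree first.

Step 1: lead(7x⁸ + 33x⁷ + 26x⁶ + 29x⁵ + 25x⁴ + 19x³ + 2x² + 28x + 17) ÷ lead(D) = 7x⁸ ÷ x = 7x⁷. Subtract (7x⁷)·D = 7x⁸ + 28x⁷. Remainder: 5x⁷ + 26x⁶ + 29x⁵ + 25x⁴ + 19x³ + 2x² + 28x + 17.
Step 2: lead(5x⁷ + 26x⁶ + 29x⁵ + 25x⁴ + 19x³ + 2x² + 28x + 17) ÷ lead(D) = 5x⁷ ÷ x = 5x⁶. Subtract (5x⁶)·D = 5x⁷ + 20x⁶. Remainder: 6x⁶ + 29x⁵ + 25x⁴ + 19x³ + 2x² + 28x + 17.
Step 3: lead(6x⁶ + 29x⁵ + 25x⁴ + 19x³ + 2x² + 28x + 17) ÷ lead(D) = 6x⁶ ÷ x = 6x⁵. Subtract (6x⁵)·D = 6x⁶ + 24x⁵. Remainder: 5x⁵ + 25x⁴ + 19x³ + 2x² + 28x + 17.
Step 4: lead(5x⁵ + 25x⁴ + 19x³ + 2x² + 28x + 17) ÷ lead(D) = 5x⁵ ÷ x = 5x⁴. Subtract (5x⁴)·D = 5x⁵ + 20x⁴. Remainder: 5x⁴ + 19x³ + 2x² + 28x + 17.
Step 5: lead(5x⁴ + 19x³ + 2x² + 28x + 17) ÷ lead(D) = 5x⁴ ÷ x = 5x³. Subtract (5x³)·D = 5x⁴ + 20x³. Remainder: −x³ + 2x² + 28x + 17.
Step 6: lead(−x³ + 2x² + 28x + 17) ÷ lead(D) = −x³ ÷ x = −x². Subtract (−x²)·D = −x³ − 4x². Remainder: 6x² + 28x + 17.
Step 7: lead(6x² + 28x + 17) ÷ lead(D) = 6x² ÷ x = 6x. Subtract (6x)·D = 6x² + 24x. Remainder: 4x + 17.
Step 8: lead(4x + 17) ÷ lead(D) = 4x ÷ x = 4. Subtract (4)·D = 4x + 16. Remainder: 1.

R = [1]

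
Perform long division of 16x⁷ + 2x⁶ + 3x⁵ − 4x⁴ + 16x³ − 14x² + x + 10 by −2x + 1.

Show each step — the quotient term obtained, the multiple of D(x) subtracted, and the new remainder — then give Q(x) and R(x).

Q(x) = −8x⁶ − 5x⁵ − 4x⁴ − 8x² + 3x + 1; R(x) = 9

Step 1: lead(16x⁷ + 2x⁶ + 3x⁵ − 4x⁴ + 16x³ − 14x² + x + 10) ÷ lead(D) = 16x⁷ ÷ −2x = −8x⁶. Subtract (−8x⁶)·D = 16x⁷ − 8x⁶. Remainder: 10x⁶ + 3x⁵ − 4x⁴ + 16x³ − 14x² + x + 10.
Step 2: lead(10x⁶ + 3x⁵ − 4x⁴ + 16x³ − 14x² + x + 10) ÷ lead(D) = 10x⁶ ÷ −2x = −5x⁵. Subtract (−5x⁵)·D = 10x⁶ − 5x⁵. Remainder: 8x⁵ − 4x⁴ + 16x³ − 14x² + x + 10.
Step 3: lead(8x⁵ − 4x⁴ + 16x³ − 14x² + x + 10) ÷ lead(D) = 8x⁵ ÷ −2x = −4x⁴. Subtract (−4x⁴)·D = 8x⁵ − 4x⁴. Remainder: 16x³ − 14x² + x + 10.
Step 4: lead(16x³ − 14x² + x + 10) ÷ lead(D) = 16x³ ÷ −2x = −8x². Subtract (−8x²)·D = 16x³ − 8x². Remainder: −6x² + x + 10.
Step 5: lead(−6x² + x + 10) ÷ lead(D) = −6x² ÷ −2x = 3x. Subtract (3x)·D = −6x² + 3x. Remainder: −2x + 10.
Step 6: lead(−2x + 10) ÷ lead(D) = −2x ÷ −2x = 1. Subtract (1)·D = −2x + 1. Remainder: 9.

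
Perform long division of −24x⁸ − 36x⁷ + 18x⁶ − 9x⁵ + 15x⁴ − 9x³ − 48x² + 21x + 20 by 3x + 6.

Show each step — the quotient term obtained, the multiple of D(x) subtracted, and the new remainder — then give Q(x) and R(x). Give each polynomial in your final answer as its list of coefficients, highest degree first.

Step 1: lead(−24x⁸ − 36x⁷ + 18x⁶ − 9x⁵ + 15x⁴ − 9x³ − 48x² + 21x + 20) ÷ lead(D) = −24x⁸ ÷ 3x = −8x⁷. Subtract (−8x⁷)·D = −24x⁸ − 48x⁷. Remainder: 12x⁷ + 18x⁶ − 9x⁵ + 15x⁴ − 9x³ − 48x² + 21x + 20.
Step 2: lead(12x⁷ + 18x⁶ − 9x⁵ + 15x⁴ − 9x³ − 48x² + 21x + 20) ÷ lead(D) = 12x⁷ ÷ 3x = 4x⁶. Subtract (4x⁶)·D = 12x⁷ + 24x⁶. Remainder: −6x⁶ − 9x⁵ + 15x⁴ − 9x³ − 48x² + 21x + 20.
Step 3: lead(−6x⁶ − 9x⁵ + 15x⁴ − 9x³ − 48x² + 21x + 20) ÷ lead(D) = −6x⁶ ÷ 3x = −2x⁵. Subtract (−2x⁵)·D = −6x⁶ − 12x⁵. Remainder: 3x⁵ + 15x⁴ − 9x³ − 48x² + 21x + 20.
Step 4: lead(3x⁵ + 15x⁴ − 9x³ − 48x² + 21x + 20) ÷ lead(D) = 3x⁵ ÷ 3x = x⁴. Subtract (x⁴)·D = 3x⁵ + 6x⁴. Remainder: 9x⁴ − 9x³ − 48x² + 21x + 20.
Step 5: lead(9x⁴ − 9x³ − 48x² + 21x + 20) ÷ lead(D) = 9x⁴ ÷ 3x = 3x³. Subtract (3x³)·D = 9x⁴ + 18x³. Remainder: −27x³ − 48x² + 21x + 20.
Step 6: lead(−27x³ − 48x² + 21x + 20) ÷ lead(D) = −27x³ ÷ 3x = −9x². Subtract (−9x²)·D = −27x³ − 54x². Remainder: 6x² + 21x + 20.
Step 7: lead(6x² + 21x + 20) ÷ lead(D) = 6x² ÷ 3x = 2x. Subtract (2x)·D = 6x² + 12x. Remainder: 9x + 20.
Step 8: lead(9x + 20) ÷ lead(D) = 9x ÷ 3x = 3. Subtract (3)·D = 9x + 18. Remainder: 2.

Q = [-8, 4, -2, 1, 3, -9, 2, 3]; R = [2]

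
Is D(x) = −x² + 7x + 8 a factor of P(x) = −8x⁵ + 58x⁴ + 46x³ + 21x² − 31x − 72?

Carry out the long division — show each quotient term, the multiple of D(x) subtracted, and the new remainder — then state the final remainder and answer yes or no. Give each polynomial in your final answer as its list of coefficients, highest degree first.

Step 1: lead(−8x⁵ + 58x⁴ + 46x³ + 21x² − 31x − 72) ÷ lead(D) = −8x⁵ ÷ −x² = 8x³. Subtract (8x³)·D = −8x⁵ + 56x⁴ + 64x³. Remainder: 2x⁴ − 18x³ + 21x² − 31x − 72.
Step 2: lead(2x⁴ − 18x³ + 21x² − 31x − 72) ÷ lead(D) = 2x⁴ ÷ −x² = −2x². Subtract (−2x²)·D = 2x⁴ − 14x³ − 16x². Remainder: −4x³ + 37x² − 31x − 72.
Step 3: lead(−4x³ + 37x² − 31x − 72) ÷ lead(D) = −4x³ ÷ −x² = 4x. Subtract (4x)·D = −4x³ + 28x² + 32x. Remainder: 9x² − 63x − 72.
Step 4: lead(9x² − 63x − 72) ÷ lead(D) = 9x² ÷ −x² = −9. Subtract (−9)·D = 9x² − 63x − 72. Remainder: 0.

R = [0], so D(x) is a factor of P(x). yes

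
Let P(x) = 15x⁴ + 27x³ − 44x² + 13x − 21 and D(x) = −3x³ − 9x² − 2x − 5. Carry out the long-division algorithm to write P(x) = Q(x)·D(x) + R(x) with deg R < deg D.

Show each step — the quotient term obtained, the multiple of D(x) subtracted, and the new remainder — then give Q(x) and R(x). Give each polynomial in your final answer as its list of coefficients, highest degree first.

Q = [-5, 6]; R = [9]

Step 1: lead(15x⁴ + 27x³ − 44x² + 13x − 21) ÷ lead(D) = 15x⁴ ÷ −3x³ = −5x. Subtract (−5x)·D = 15x⁴ + 45x³ + 10x² + 25x. Remainder: −18x³ − 54x² − 12x − 21.
Step 2: lead(−18x³ − 54x² − 12x − 21) ÷ lead(D) = −18x³ ÷ −3x³ = 6. Subtract (6)·D = −18x³ − 54x² − 12x − 30. Remainder: 9.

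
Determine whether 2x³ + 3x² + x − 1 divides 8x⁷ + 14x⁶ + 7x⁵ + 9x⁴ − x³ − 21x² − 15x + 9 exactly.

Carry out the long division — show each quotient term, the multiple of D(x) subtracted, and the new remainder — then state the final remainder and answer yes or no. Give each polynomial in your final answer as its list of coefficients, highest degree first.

R = [0], so D(x) is a factor of P(x). yes

Step 1: lead(8x⁷ + 14x⁶ + 7x⁵ + 9x⁴ − x³ − 21x² − 15x + 9) ÷ lead(D) = 8x⁷ ÷ 2x³ = 4x⁴. Subtract (4x⁴)·D = 8x⁷ + 12x⁶ + 4x⁵ − 4x⁴. Remainder: 2x⁶ + 3x⁵ + 13x⁴ − x³ − 21x² − 15x + 9.
Step 2: lead(2x⁶ + 3x⁵ + 13x⁴ − x³ − 21x² − 15x + 9) ÷ lead(D) = 2x⁶ ÷ 2x³ = x³. Subtract (x³)·D = 2x⁶ + 3x⁵ + x⁴ − x³. Remainder: 12x⁴ − 21x² − 15x + 9.
Step 3: lead(12x⁴ − 21x² − 15x + 9) ÷ lead(D) = 12x⁴ ÷ 2x³ = 6x. Subtract (6x)·D = 12x⁴ + 18x³ + 6x² − 6x. Remainder: −18x³ − 27x² − 9x + 9.
Step 4: lead(−18x³ − 27x² − 9x + 9) ÷ lead(D) = −18x³ ÷ 2x³ = −9. Subtract (−9)·D = −18x³ − 27x² − 9x + 9. Remainder: 0.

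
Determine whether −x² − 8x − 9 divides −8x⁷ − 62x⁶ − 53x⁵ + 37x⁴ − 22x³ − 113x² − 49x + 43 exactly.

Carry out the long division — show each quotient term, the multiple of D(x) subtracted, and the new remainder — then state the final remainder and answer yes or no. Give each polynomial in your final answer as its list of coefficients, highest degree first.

Step 1: lead(−8x⁷ − 62x⁶ − 53x⁵ + 37x⁴ − 22x³ − 113x² − 49x + 43) ÷ lead(D) = −8x⁷ ÷ −x² = 8x⁵. Subtract (8x⁵)·D = −8x⁷ − 64x⁶ − 72x⁵. Remainder: 2x⁶ + 19x⁵ + 37x⁴ − 22x³ − 113x² − 49x + 43.
Step 2: lead(2x⁶ + 19x⁵ + 37x⁴ − 22x³ − 113x² − 49x + 43) ÷ lead(D) = 2x⁶ ÷ −x² = −2x⁴. Subtract (−2x⁴)·D = 2x⁶ + 16x⁵ + 18x⁴. Remainder: 3x⁵ + 19x⁴ − 22x³ − 113x² − 49x + 43.
Step 3: lead(3x⁵ + 19x⁴ − 22x³ − 113x² − 49x + 43) ÷ lead(D) = 3x⁵ ÷ −x² = −3x³. Subtract (−3x³)·D = 3x⁵ + 24x⁴ + 27x³. Remainder: −5x⁴ − 49x³ − 113x² − 49x + 43.
Step 4: lead(−5x⁴ − 49x³ − 113x² − 49x + 43) ÷ lead(D) = −5x⁴ ÷ −x² = 5x². Subtract (5x²)·D = −5x⁴ − 40x³ − 45x². Remainder: −9x³ − 68x² − 49x + 43.
Step 5: lead(−9x³ − 68x² − 49x + 43) ÷ lead(D) = −9x³ ÷ −x² = 9x. Subtract (9x)·D = −9x³ − 72x² − 81x. Remainder: 4x² + 32x + 43.
Step 6: lead(4x² + 32x + 43) ÷ lead(D) = 4x² ÷ −x² = −4. Subtract (−4)·D = 4x² + 32x + 36. Remainder: 7.

R = [7], so D(x) is not a factor of P(x). no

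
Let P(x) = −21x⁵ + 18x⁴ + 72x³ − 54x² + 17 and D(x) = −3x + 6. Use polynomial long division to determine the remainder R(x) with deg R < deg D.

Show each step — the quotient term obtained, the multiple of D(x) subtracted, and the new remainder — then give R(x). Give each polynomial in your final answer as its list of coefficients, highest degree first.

Step 1: lead(−21x⁵ + 18x⁴ + 72x³ − 54x² + 17) ÷ lead(D) = −21x⁵ ÷ −3x = 7x⁴. Subtract (7x⁴)·D = −21x⁵ + 42x⁴. Remainder: −24x⁴ + 72x³ − 54x² + 17.
Step 2: lead(−24x⁴ + 72x³ − 54x² + 17) ÷ lead(D) = −24x⁴ ÷ −3x = 8x³. Subtract (8x³)·D = −24x⁴ + 48x³. Remainder: 24x³ − 54x² + 17.
Step 3: lead(24x³ − 54x² + 17) ÷ lead(D) = 24x³ ÷ −3x = −8x². Subtract (−8x²)·D = 24x³ − 48x². Remainder: −6x² + 17.
Step 4: lead(−6x² + 17) ÷ lead(D) = −6x² ÷ −3x = 2x. Subtract (2x)·D = −6x² + 12x. Remainder: −12x + 17.
Step 5: lead(−12x + 17) ÷ lead(D) = −12x ÷ −3x = 4. Subtract (4)·D = −12x + 24. Remainder: −7.

R = [-7]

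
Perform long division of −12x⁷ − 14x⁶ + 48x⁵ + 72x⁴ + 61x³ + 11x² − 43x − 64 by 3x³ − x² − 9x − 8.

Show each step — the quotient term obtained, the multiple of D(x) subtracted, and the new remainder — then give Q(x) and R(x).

Step 1: lead(−12x⁷ − 14x⁶ + 48x⁵ + 72x⁴ + 61x³ + 11x² − 43x − 64) ÷ lead(D) = −12x⁷ ÷ 3x³ = −4x⁴. Subtract (−4x⁴)·D = −12x⁷ + 4x⁶ + 36x⁵ + 32x⁴. Remainder: −18x⁶ + 12x⁵ + 40x⁴ + 61x³ + 11x² − 43x − 64.
Step 2: lead(−18x⁶ + 12x⁵ + 40x⁴ + 61x³ + 11x² − 43x − 64) ÷ lead(D) = −18x⁶ ÷ 3x³ = −6x³. Subtract (−6x³)·D = −18x⁶ + 6x⁵ + 54x⁴ + 48x³. Remainder: 6x⁵ − 14x⁴ + 13x³ + 11x² − 43x − 64.
Step 3: lead(6x⁵ − 14x⁴ + 13x³ + 11x² − 43x − 64) ÷ lead(D) = 6x⁵ ÷ 3x³ = 2x². Subtract (2x²)·D = 6x⁵ − 2x⁴ − 18x³ − 16x². Remainder: −12x⁴ + 31x³ + 27x² − 43x − 64.
Step 4: lead(−12x⁴ + 31x³ + 27x² − 43x − 64) ÷ lead(D) = −12x⁴ ÷ 3x³ = −4x. Subtract (−4x)·D = −12x⁴ + 4x³ + 36x² + 32x. Remainder: 27x³ − 9x² − 75x − 64.
Step 5: lead(27x³ − 9x² − 75x − 64) ÷ lead(D) = 27x³ ÷ 3x³ = 9. Subtract (9)·D = 27x³ − 9x² − 81x − 72. Remainder: 6x + 8.

Q(x) = −4x⁴ − 6x³ + 2x² − 4x + 9; R(x) = 6x + 8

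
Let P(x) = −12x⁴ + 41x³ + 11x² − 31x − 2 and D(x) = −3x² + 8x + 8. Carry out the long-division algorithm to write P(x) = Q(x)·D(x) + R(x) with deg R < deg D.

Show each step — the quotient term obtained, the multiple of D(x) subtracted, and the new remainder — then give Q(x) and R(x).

Q(x) = 4x² − 3x − 1; R(x) = x + 6

Step 1: lead(−12x⁴ + 41x³ + 11x² − 31x − 2) ÷ lead(D) = −12x⁴ ÷ −3x² = 4x². Subtract (4x²)·D = −12x⁴ + 32x³ + 32x². Remainder: 9x³ − 21x² − 31x − 2.
Step 2: lead(9x³ − 21x² − 31x − 2) ÷ lead(D) = 9x³ ÷ −3x² = −3x. Subtract (−3x)·D = 9x³ − 24x² − 24x. Remainder: 3x² − 7x − 2.
Step 3: lead(3x² − 7x − 2) ÷ lead(D) = 3x² ÷ −3x² = −1. Subtract (−1)·D = 3x² − 8x − 8. Remainder: x + 6.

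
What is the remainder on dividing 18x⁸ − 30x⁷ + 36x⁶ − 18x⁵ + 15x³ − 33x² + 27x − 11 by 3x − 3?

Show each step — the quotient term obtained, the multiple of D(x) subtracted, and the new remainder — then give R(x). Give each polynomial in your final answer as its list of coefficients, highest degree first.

Step 1: lead(18x⁸ − 30x⁷ + 36x⁶ − 18x⁵ + 15x³ − 33x² + 27x − 11) ÷ lead(D) = 18x⁸ ÷ 3x = 6x⁷. Subtract (6x⁷)·D = 18x⁸ − 18x⁷. Remainder: −12x⁷ + 36x⁶ − 18x⁵ + 15x³ − 33x² + 27x − 11.
Step 2: lead(−12x⁷ + 36x⁶ − 18x⁵ + 15x³ − 33x² + 27x − 11) ÷ lead(D) = −12x⁷ ÷ 3x = −4x⁶. Subtract (−4x⁶)·D = −12x⁷ + 12x⁶. Remainder: 24x⁶ − 18x⁵ + 15x³ − 33x² + 27x − 11.
Step 3: lead(24x⁶ − 18x⁵ + 15x³ − 33x² + 27x − 11) ÷ lead(D) = 24x⁶ ÷ 3x = 8x⁵. Subtract (8x⁵)·D = 24x⁶ − 24x⁵. Remainder: 6x⁵ + 15x³ − 33x² + 27x − 11.
Step 4: lead(6x⁵ + 15x³ − 33x² + 27x − 11) ÷ lead(D) = 6x⁵ ÷ 3x = 2x⁴. Subtract (2x⁴)·D = 6x⁵ − 6x⁴. Remainder: 6x⁴ + 15x³ − 33x² + 27x − 11.
Step 5: lead(6x⁴ + 15x³ − 33x² + 27x − 11) ÷ lead(D) = 6x⁴ ÷ 3x = 2x³. Subtract (2x³)·D = 6x⁴ − 6x³. Remainder: 21x³ − 33x² + 27x − 11.
Step 6: lead(21x³ − 33x² + 27x − 11) ÷ lead(D) = 21x³ ÷ 3x = 7x². Subtract (7x²)·D = 21x³ − 21x². Remainder: −12x² + 27x − 11.
Step 7: lead(−12x² + 27x − 11) ÷ lead(D) = −12x² ÷ 3x = −4x. Subtract (−4x)·D = −12x² + 12x. Remainder: 15x − 11.
Step 8: lead(15x − 11) ÷ lead(D) = 15x ÷ 3x = 5. Subtract (5)·D = 15x − 15. Remainder: 4.

R = [4]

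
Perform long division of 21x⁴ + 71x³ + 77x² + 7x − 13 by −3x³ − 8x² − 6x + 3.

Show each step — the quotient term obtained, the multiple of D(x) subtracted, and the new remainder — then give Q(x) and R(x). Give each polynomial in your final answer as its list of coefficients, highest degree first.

Q = [-7, -5]; R = [-5, -2, 2]

Step 1: lead(21x⁴ + 71x³ + 77x² + 7x − 13) ÷ lead(D) = 21x⁴ ÷ −3x³ = −7x. Subtract (−7x)·D = 21x⁴ + 56x³ + 42x² − 21x. Remainder: 15x³ + 35x² + 28x − 13.
Step 2: lead(15x³ + 35x² + 28x − 13) ÷ lead(D) = 15x³ ÷ −3x³ = −5. Subtract (−5)·D = 15x³ + 40x² + 30x − 15. Remainder: −5x² − 2x + 2.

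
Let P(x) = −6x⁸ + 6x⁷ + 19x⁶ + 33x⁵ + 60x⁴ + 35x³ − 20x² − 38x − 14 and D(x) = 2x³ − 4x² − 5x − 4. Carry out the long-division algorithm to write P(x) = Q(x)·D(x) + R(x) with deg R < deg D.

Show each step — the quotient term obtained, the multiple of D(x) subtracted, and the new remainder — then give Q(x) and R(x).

Q(x) = −3x⁵ − 3x⁴ − 4x³ − 5x² + 4x + 5; R(x) = 3x + 6

Step 1: lead(−6x⁸ + 6x⁷ + 19x⁶ + 33x⁵ + 60x⁴ + 35x³ − 20x² − 38x − 14) ÷ lead(D) = −6x⁸ ÷ 2x³ = −3x⁵. Subtract (−3x⁵)·D = −6x⁸ + 12x⁷ + 15x⁶ + 12x⁵. Remainder: −6x⁷ + 4x⁶ + 21x⁵ + 60x⁴ + 35x³ − 20x² − 38x − 14.
Step 2: lead(−6x⁷ + 4x⁶ + 21x⁵ + 60x⁴ + 35x³ − 20x² − 38x − 14) ÷ lead(D) = −6x⁷ ÷ 2x³ = −3x⁴. Subtract (−3x⁴)·D = −6x⁷ + 12x⁶ + 15x⁵ + 12x⁴. Remainder: −8x⁶ + 6x⁵ + 48x⁴ + 35x³ − 20x² − 38x − 14.
Step 3: lead(−8x⁶ + 6x⁵ + 48x⁴ + 35x³ − 20x² − 38x − 14) ÷ lead(D) = −8x⁶ ÷ 2x³ = −4x³. Subtract (−4x³)·D = −8x⁶ + 16x⁵ + 20x⁴ + 16x³. Remainder: −10x⁵ + 28x⁴ + 19x³ − 20x² − 38x − 14.
Step 4: lead(−10x⁵ + 28x⁴ + 19x³ − 20x² − 38x − 14) ÷ lead(D) = −10x⁵ ÷ 2x³ = −5x². Subtract (−5x²)·D = −10x⁵ + 20x⁴ + 25x³ + 20x². Remainder: 8x⁴ − 6x³ − 40x² − 38x − 14.
Step 5: lead(8x⁴ − 6x³ − 40x² − 38x − 14) ÷ lead(D) = 8x⁴ ÷ 2x³ = 4x. Subtract (4x)·D = 8x⁴ − 16x³ − 20x² − 16x. Remainder: 10x³ − 20x² − 22x − 14.
Step 6: lead(10x³ − 20x² − 22x − 14) ÷ lead(D) = 10x³ ÷ 2x³ = 5. Subtract (5)·D = 10x³ − 20x² − 25x − 20. Remainder: 3x + 6.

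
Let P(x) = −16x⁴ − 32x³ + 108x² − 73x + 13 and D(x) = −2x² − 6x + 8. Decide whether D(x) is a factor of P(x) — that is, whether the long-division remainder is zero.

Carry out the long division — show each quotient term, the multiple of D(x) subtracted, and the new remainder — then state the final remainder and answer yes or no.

Step 1: lead(−16x⁴ − 32x³ + 108x² − 73x + 13) ÷ lead(D) = −16x⁴ ÷ −2x² = 8x². Subtract (8x²)·D = −16x⁴ − 48x³ + 64x². Remainder: 16x³ + 44x² − 73x + 13.
Step 2: lead(16x³ + 44x² − 73x + 13) ÷ lead(D) = 16x³ ÷ −2x² = −8x. Subtract (−8x)·D = 16x³ + 48x² − 64x. Remainder: −4x² − 9x + 13.
Step 3: lead(−4x² − 9x + 13) ÷ lead(D) = −4x² ÷ −2x² = 2. Subtract (2)·D = −4x² − 12x + 16. Remainder: 3x − 3.

R(x) = 3x − 3, so D(x) is not a factor of P(x). no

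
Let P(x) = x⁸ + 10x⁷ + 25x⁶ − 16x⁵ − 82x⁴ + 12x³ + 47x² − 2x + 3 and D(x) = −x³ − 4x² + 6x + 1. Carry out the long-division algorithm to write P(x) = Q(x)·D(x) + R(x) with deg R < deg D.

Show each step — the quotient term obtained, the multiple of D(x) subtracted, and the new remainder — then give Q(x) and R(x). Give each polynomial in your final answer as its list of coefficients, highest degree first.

Step 1: lead(x⁸ + 10x⁷ + 25x⁶ − 16x⁵ − 82x⁴ + 12x³ + 47x² − 2x + 3) ÷ lead(D) = x⁸ ÷ −x³ = −x⁵. Subtract (−x⁵)·D = x⁸ + 4x⁷ − 6x⁶ − x⁵. Remainder: 6x⁷ + 31x⁶ − 15x⁵ − 82x⁴ + 12x³ + 47x² − 2x + 3.
Step 2: lead(6x⁷ + 31x⁶ − 15x⁵ − 82x⁴ + 12x³ + 47x² − 2x + 3) ÷ lead(D) = 6x⁷ ÷ −x³ = −6x⁴. Subtract (−6x⁴)·D = 6x⁷ + 24x⁶ − 36x⁵ − 6x⁴. Remainder: 7x⁶ + 21x⁵ − 76x⁴ + 12x³ + 47x² − 2x + 3.
Step 3: lead(7x⁶ + 21x⁵ − 76x⁴ + 12x³ + 47x² − 2x + 3) ÷ lead(D) = 7x⁶ ÷ −x³ = −7x³. Subtract (−7x³)·D = 7x⁶ + 28x⁵ − 42x⁴ − 7x³. Remainder: −7x⁵ − 34x⁴ + 19x³ + 47x² − 2x + 3.
Step 4: lead(−7x⁵ − 34x⁴ + 19x³ + 47x² − 2x + 3) ÷ lead(D) = −7x⁵ ÷ −x³ = 7x². Subtract (7x²)·D = −7x⁵ − 28x⁴ + 42x³ + 7x². Remainder: −6x⁴ − 23x³ + 40x² − 2x + 3.
Step 5: lead(−6x⁴ − 23x³ + 40x² − 2x + 3) ÷ lead(D) = −6x⁴ ÷ −x³ = 6x. Subtract (6x)·D = −6x⁴ − 24x³ + 36x² + 6x. Remainder: x³ + 4x² − 8x + 3.
Step 6: lead(x³ + 4x² − 8x + 3) ÷ lead(D) = x³ ÷ −x³ = −1. Subtract (−1)·D = x³ + 4x² − 6x − 1. Remainder: −2x + 4.

Q = [-1, -6, -7, 7, 6, -1]; R = [-2, 4]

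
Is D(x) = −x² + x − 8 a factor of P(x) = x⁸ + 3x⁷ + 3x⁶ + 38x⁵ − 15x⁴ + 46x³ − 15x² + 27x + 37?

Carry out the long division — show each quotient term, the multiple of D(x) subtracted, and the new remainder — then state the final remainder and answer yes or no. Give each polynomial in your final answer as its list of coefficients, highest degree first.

R = [-3], so D(x) is not a factor of P(x). no

Step 1: lead(x⁸ + 3x⁷ + 3x⁶ + 38x⁵ − 15x⁴ + 46x³ − 15x² + 27x + 37) ÷ lead(D) = x⁸ ÷ −x² = −x⁶. Subtract (−x⁶)·D = x⁸ − x⁷ + 8x⁶. Remainder: 4x⁷ − 5x⁶ + 38x⁵ − 15x⁴ + 46x³ − 15x² + 27x + 37.
Step 2: lead(4x⁷ − 5x⁶ + 38x⁵ − 15x⁴ + 46x³ − 15x² + 27x + 37) ÷ lead(D) = 4x⁷ ÷ −x² = −4x⁵. Subtract (−4x⁵)·D = 4x⁷ − 4x⁶ + 32x⁵. Remainder: −x⁶ + 6x⁵ − 15x⁴ + 46x³ − 15x² + 27x + 37.
Step 3: lead(−x⁶ + 6x⁵ − 15x⁴ + 46x³ − 15x² + 27x + 37) ÷ lead(D) = −x⁶ ÷ −x² = x⁴. Subtract (x⁴)·D = −x⁶ + x⁵ − 8x⁴. Remainder: 5x⁵ − 7x⁴ + 46x³ − 15x² + 27x + 37.
Step 4: lead(5x⁵ − 7x⁴ + 46x³ − 15x² + 27x + 37) ÷ lead(D) = 5x⁵ ÷ −x² = −5x³. Subtract (−5x³)·D = 5x⁵ − 5x⁴ + 40x³. Remainder: −2x⁴ + 6x³ − 15x² + 27x + 37.
Step 5: lead(−2x⁴ + 6x³ − 15x² + 27x + 37) ÷ lead(D) = −2x⁴ ÷ −x² = 2x². Subtract (2x²)·D = −2x⁴ + 2x³ − 16x². Remainder: 4x³ + x² + 27x + 37.
Step 6: lead(4x³ + x² + 27x + 37) ÷ lead(D) = 4x³ ÷ −x² = −4x. Subtract (−4x)·D = 4x³ − 4x² + 32x. Remainder: 5x² − 5x + 37.
Step 7: lead(5x² − 5x + 37) ÷ lead(D) = 5x² ÷ −x² = −5. Subtract (−5)·D = 5x² − 5x + 40. Remainder: −3.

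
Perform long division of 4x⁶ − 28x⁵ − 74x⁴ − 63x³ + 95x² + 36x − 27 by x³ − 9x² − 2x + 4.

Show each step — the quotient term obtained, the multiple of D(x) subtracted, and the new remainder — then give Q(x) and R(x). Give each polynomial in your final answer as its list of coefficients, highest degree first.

Step 1: lead(4x⁶ − 28x⁵ − 74x⁴ − 63x³ + 95x² + 36x − 27) ÷ lead(D) = 4x⁶ ÷ x³ = 4x³. Subtract (4x³)·D = 4x⁶ − 36x⁵ − 8x⁴ + 16x³. Remainder: 8x⁵ − 66x⁴ − 79x³ + 95x² + 36x − 27.
Step 2: lead(8x⁵ − 66x⁴ − 79x³ + 95x² + 36x − 27) ÷ lead(D) = 8x⁵ ÷ x³ = 8x². Subtract (8x²)·D = 8x⁵ − 72x⁴ − 16x³ + 32x². Remainder: 6x⁴ − 63x³ + 63x² + 36x − 27.
Step 3: lead(6x⁴ − 63x³ + 63x² + 36x − 27) ÷ lead(D) = 6x⁴ ÷ x³ = 6x. Subtract (6x)·D = 6x⁴ − 54x³ − 12x² + 24x. Remainder: −9x³ + 75x² + 12x − 27.
Step 4: lead(−9x³ + 75x² + 12x − 27) ÷ lead(D) = −9x³ ÷ x³ = −9. Subtract (−9)·D = −9x³ + 81x² + 18x − 36. Remainder: −6x² − 6x + 9.

Q = [4, 8, 6, -9]; R = [-6, -6, 9]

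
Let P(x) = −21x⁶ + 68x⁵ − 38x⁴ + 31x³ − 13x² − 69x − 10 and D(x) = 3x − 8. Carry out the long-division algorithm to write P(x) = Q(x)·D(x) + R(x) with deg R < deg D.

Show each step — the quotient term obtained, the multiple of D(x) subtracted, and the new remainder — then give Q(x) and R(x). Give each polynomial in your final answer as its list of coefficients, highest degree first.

Q = [-7, 4, -2, 5, 9, 1]; R = [-2]

Step 1: lead(−21x⁶ + 68x⁵ − 38x⁴ + 31x³ − 13x² − 69x − 10) ÷ lead(D) = −21x⁶ ÷ 3x = −7x⁵. Subtract (−7x⁵)·D = −21x⁶ + 56x⁵. Remainder: 12x⁵ − 38x⁴ + 31x³ − 13x² − 69x − 10.
Step 2: lead(12x⁵ − 38x⁴ + 31x³ − 13x² − 69x − 10) ÷ lead(D) = 12x⁵ ÷ 3x = 4x⁴. Subtract (4x⁴)·D = 12x⁵ − 32x⁴. Remainder: −6x⁴ + 31x³ − 13x² − 69x − 10.
Step 3: lead(−6x⁴ + 31x³ − 13x² − 69x − 10) ÷ lead(D) = −6x⁴ ÷ 3x = −2x³. Subtract (−2x³)·D = −6x⁴ + 16x³. Remainder: 15x³ − 13x² − 69x − 10.
Step 4: lead(15x³ − 13x² − 69x − 10) ÷ lead(D) = 15x³ ÷ 3x = 5x². Subtract (5x²)·D = 15x³ − 40x². Remainder: 27x² − 69x − 10.
Step 5: lead(27x² − 69x − 10) ÷ lead(D) = 27x² ÷ 3x = 9x. Subtract (9x)·D = 27x² − 72x. Remainder: 3x − 10.
Step 6: lead(3x − 10) ÷ lead(D) = 3x ÷ 3x = 1. Subtract (1)·D = 3x − 8. Remainder: −2.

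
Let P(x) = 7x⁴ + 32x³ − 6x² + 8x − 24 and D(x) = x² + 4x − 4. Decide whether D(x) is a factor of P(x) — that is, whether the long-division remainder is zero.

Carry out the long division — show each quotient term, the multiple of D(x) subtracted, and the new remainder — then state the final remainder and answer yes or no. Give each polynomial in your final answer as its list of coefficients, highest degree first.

Step 1: lead(7x⁴ + 32x³ − 6x² + 8x − 24) ÷ lead(D) = 7x⁴ ÷ x² = 7x². Subtract (7x²)·D = 7x⁴ + 28x³ − 28x². Remainder: 4x³ + 22x² + 8x − 24.
Step 2: lead(4x³ + 22x² + 8x − 24) ÷ lead(D) = 4x³ ÷ x² = 4x. Subtract (4x)·D = 4x³ + 16x² − 16x. Remainder: 6x² + 24x − 24.
Step 3: lead(6x² + 24x − 24) ÷ lead(D) = 6x² ÷ x² = 6. Subtract (6)·D = 6x² + 24x − 24. Remainder: 0.

R = [0], so D(x) is a factor of P(x). yes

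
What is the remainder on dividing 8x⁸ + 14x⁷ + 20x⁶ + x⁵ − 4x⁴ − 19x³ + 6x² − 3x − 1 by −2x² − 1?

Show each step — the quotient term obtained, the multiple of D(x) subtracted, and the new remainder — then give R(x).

Step 1: lead(8x⁸ + 14x⁷ + 20x⁶ + x⁵ − 4x⁴ − 19x³ + 6x² − 3x − 1) ÷ lead(D) = 8x⁸ ÷ −2x² = −4x⁶. Subtract (−4x⁶)·D = 8x⁸ + 4x⁶. Remainder: 14x⁷ + 16x⁶ + x⁵ − 4x⁴ − 19x³ + 6x² − 3x − 1.
Step 2: lead(14x⁷ + 16x⁶ + x⁵ − 4x⁴ − 19x³ + 6x² − 3x − 1) ÷ lead(D) = 14x⁷ ÷ −2x² = −7x⁵. Subtract (−7x⁵)·D = 14x⁷ + 7x⁵. Remainder: 16x⁶ − 6x⁵ − 4x⁴ − 19x³ + 6x² − 3x − 1.
Step 3: lead(16x⁶ − 6x⁵ − 4x⁴ − 19x³ + 6x² − 3x − 1) ÷ lead(D) = 16x⁶ ÷ −2x² = −8x⁴. Subtract (−8x⁴)·D = 16x⁶ + 8x⁴. Remainder: −6x⁵ − 12x⁴ − 19x³ + 6x² − 3x − 1.
Step 4: lead(−6x⁵ − 12x⁴ − 19x³ + 6x² − 3x − 1) ÷ lead(D) = −6x⁵ ÷ −2x² = 3x³. Subtract (3x³)·D = −6x⁵ − 3x³. Remainder: −12x⁴ − 16x³ + 6x² − 3x − 1.
Step 5: lead(−12x⁴ − 16x³ + 6x² − 3x − 1) ÷ lead(D) = −12x⁴ ÷ −2x² = 6x². Subtract (6x²)·D = −12x⁴ − 6x². Remainder: −16x³ + 12x² − 3x − 1.
Step 6: lead(−16x³ + 12x² − 3x − 1) ÷ lead(D) = −16x³ ÷ −2x² = 8x. Subtract (8x)·D = −16x³ − 8x. Remainder: 12x² + 5x − 1.
Step 7: lead(12x² + 5x − 1) ÷ lead(D) = 12x² ÷ −2x² = −6. Subtract (−6)·D = 12x² + 6. Remainder: 5x − 7.

R(x) = 5x − 7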